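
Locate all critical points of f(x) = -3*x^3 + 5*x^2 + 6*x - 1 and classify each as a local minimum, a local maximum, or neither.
f'(x) = -9*x^2 + 10*x + 6

Solve f'(x) = 0:
  9*x^2 - 10*x - 6 = 0 has no rational roots; quadratic formula: x = (10 ± √316)/18.
  ⇒ x = 5/9 - sqrt(79)/9 ≈ -0.4320, 5/9 + sqrt(79)/9 ≈ 1.5431

f''(x) = 10 - 18*x
Second-derivative test at each critical point:
  f''(-0.4320) = 17.7764 > 0 → local minimum
  f''(1.5431) = -17.7764 < 0 → local maximum

Critical points: x = 5/9 - sqrt(79)/9 ≈ -0.4320 (local minimum); x = 5/9 + sqrt(79)/9 ≈ 1.5431 (local maximum)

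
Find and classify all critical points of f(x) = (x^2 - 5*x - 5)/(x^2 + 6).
f'(x) = (5*x^2 + 22*x - 30)/(x^4 + 12*x^2 + 36)

Solve f'(x) = 0:
  f'(x) = (5*x^2 + 22*x - 30)/(x^2 + 6)^2; the denominator is positive wherever f is defined, so f'(x) = 0 ⇔ 5*x^2 + 22*x - 30 = 0.
  5*x^2 + 22*x - 30 = 0 has no rational roots; quadratic formula: x = (-22 ± √1084)/10.
  ⇒ x = -sqrt(271)/5 - 11/5 ≈ -5.4924, -11/5 + sqrt(271)/5 ≈ 1.0924

f''(x) = 2*(-5*x^3 - 33*x^2 + 90*x + 66)/(x^6 + 18*x^4 + 108*x^2 + 216)
Second-derivative test at each critical point:
  f''(-5.4924) = -0.0252 < 0 → local maximum
  f''(1.0924) = 0.6363 > 0 → local minimum

Critical points: x = -sqrt(271)/5 - 11/5 ≈ -5.4924 (local maximum); x = -11/5 + sqrt(271)/5 ≈ 1.0924 (local minimum)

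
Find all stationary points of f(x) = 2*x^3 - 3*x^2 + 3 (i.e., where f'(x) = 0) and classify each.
f'(x) = 6*x*(x - 1)

Solve f'(x) = 0:
  Factor: 6*x^2 - 6*x = 6*x*(x - 1) = 0.
  ⇒ x = 0, 1

f''(x) = 12*x - 6
Second-derivative test at each critical point:
  f''(0) = -6 < 0 → local maximum
  f''(1) = 6 > 0 → local minimum

Critical points: x = 0 (local maximum); x = 1 (local minimum)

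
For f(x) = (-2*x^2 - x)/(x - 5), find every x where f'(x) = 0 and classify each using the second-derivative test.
f'(x) = (-2*x^2 + 20*x + 5)/(x^2 - 10*x + 25)

Solve f'(x) = 0:
  f'(x) = -(2*x^2 - 20*x - 5)/(x - 5)^2; the denominator is positive wherever f is defined, so f'(x) = 0 ⇔ -2*x^2 + 20*x + 5 = 0.
  2*x^2 - 20*x - 5 = 0 has no rational roots; quadratic formula: x = (20 ± √440)/4.
  ⇒ x = 5 - sqrt(110)/2 ≈ -0.2440, 5 + sqrt(110)/2 ≈ 10.2440

f''(x) = -110/(x^3 - 15*x^2 + 75*x - 125)
Second-derivative test at each critical point:
  f''(-0.2440) = 0.7628 > 0 → local minimum
  f''(10.2440) = -0.7628 < 0 → local maximum

Critical points: x = 5 - sqrt(110)/2 ≈ -0.2440 (local minimum); x = 5 + sqrt(110)/2 ≈ 10.2440 (local maximum)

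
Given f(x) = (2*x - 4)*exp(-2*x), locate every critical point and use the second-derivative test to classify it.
f'(x) = 2*(5 - 2*x)*exp(-2*x)

Solve f'(x) = 0:
  f'(x) = (10 - 4*x)·exp(-2*x) and exp(-2*x) > 0 for every x, so f'(x) = 0 ⇔ 10 - 4*x = 0.
  Factor: 10 - 4*x = -2*(2*x - 5) = 0.
  ⇒ x = 5/2

f''(x) = 8*(x - 3)*exp(-2*x)
Second-derivative test at each critical point:
  f''(5/2) = -0.0270 < 0 → local maximum

Critical points: x = 5/2 (local maximum)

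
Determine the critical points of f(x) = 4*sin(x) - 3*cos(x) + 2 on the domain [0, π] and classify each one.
f'(x) = 3*sin(x) + 4*cos(x)

Solve f'(x) = 0 on [0, π]:
  f'(x) = 0 ⇔ 4*cos(x) = -3*sin(x) ⇔ tan(x) = -4/3, i.e. x = arctan(-4/3) + nπ; keep the solutions lying in [0, π].
  ⇒ x = pi - atan(4/3) ≈ 2.2143

f''(x) = -4*sin(x) + 3*cos(x)
Second-derivative test at each critical point:
  f''(2.2143) = -5 < 0 → local maximum

Critical points: x = pi - atan(4/3) ≈ 2.2143 (local maximum)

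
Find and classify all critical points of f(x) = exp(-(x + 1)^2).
f'(x) = 2*(-x - 1)*exp(-(x + 1)^2)

Solve f'(x) = 0:
  f'(x) = (-2*x - 2)·exp(-(x + 1)^2) and exp(-(x + 1)^2) > 0 for every x, so f'(x) = 0 ⇔ -2*x - 2 = 0.
  Factor: -2*x - 2 = -2*(x + 1) = 0.
  ⇒ x = -1

f''(x) = 2*(2*(x + 1)^2 - 1)*exp(-(x + 1)^2)
Second-derivative test at each critical point:
  f''(-1) = -2 < 0 → local maximum

Critical points: x = -1 (local maximum)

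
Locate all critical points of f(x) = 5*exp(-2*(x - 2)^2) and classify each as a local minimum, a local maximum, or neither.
f'(x) = 20*(2 - x)*exp(-2*(x - 2)^2)

Solve f'(x) = 0:
  f'(x) = (40 - 20*x)·exp(-2*(x - 2)^2) and exp(-2*(x - 2)^2) > 0 for every x, so f'(x) = 0 ⇔ 40 - 20*x = 0.
  Factor: 40 - 20*x = -20*(x - 2) = 0.
  ⇒ x = 2

f''(x) = 20*(4*(x - 2)^2 - 1)*exp(-2*(x - 2)^2)
Second-derivative test at each critical point:
  f''(2) = -20 < 0 → local maximum

Critical points: x = 2 (local maximum)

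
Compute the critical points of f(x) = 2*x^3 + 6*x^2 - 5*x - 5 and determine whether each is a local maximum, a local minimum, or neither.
f'(x) = 6*x^2 + 12*x - 5

Solve f'(x) = 0:
  6*x^2 + 12*x - 5 = 0 has no rational roots; quadratic formula: x = (-12 ± √264)/12.
  ⇒ x = -sqrt(66)/6 - 1 ≈ -2.3540, -1 + sqrt(66)/6 ≈ 0.3540

f''(x) = 12*x + 12
Second-derivative test at each critical point:
  f''(-2.3540) = -16.2481 < 0 → local maximum
  f''(0.3540) = 16.2481 > 0 → local minimum

Critical points: x = -sqrt(66)/6 - 1 ≈ -2.3540 (local maximum); x = -1 + sqrt(66)/6 ≈ 0.3540 (local minimum)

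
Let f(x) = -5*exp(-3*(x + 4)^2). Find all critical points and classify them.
f'(x) = 30*(x + 4)*exp(-3*(x + 4)^2)

Solve f'(x) = 0:
  f'(x) = (30*x + 120)·exp(-3*(x + 4)^2) and exp(-3*(x + 4)^2) > 0 for every x, so f'(x) = 0 ⇔ 30*x + 120 = 0.
  Factor: 30*x + 120 = 30*(x + 4) = 0.
  ⇒ x = -4

f''(x) = 30*(1 - 6*(x + 4)^2)*exp(-3*(x + 4)^2)
Second-derivative test at each critical point:
  f''(-4) = 30 > 0 → local minimum

Critical points: x = -4 (local minimum)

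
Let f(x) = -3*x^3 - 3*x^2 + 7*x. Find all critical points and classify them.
f'(x) = -9*x^2 - 6*x + 7

Solve f'(x) = 0:
  9*x^2 + 6*x - 7 = 0 has no rational roots; quadratic formula: x = (-6 ± √288)/18.
  ⇒ x = -2*sqrt(2)/3 - 1/3 ≈ -1.2761, -1/3 + 2*sqrt(2)/3 ≈ 0.6095

f''(x) = -18*x - 6
Second-derivative test at each critical point:
  f''(-1.2761) = 16.9706 > 0 → local minimum
  f''(0.6095) = -16.9706 < 0 → local maximum

Critical points: x = -2*sqrt(2)/3 - 1/3 ≈ -1.2761 (local minimum); x = -1/3 + 2*sqrt(2)/3 ≈ 0.6095 (local maximum)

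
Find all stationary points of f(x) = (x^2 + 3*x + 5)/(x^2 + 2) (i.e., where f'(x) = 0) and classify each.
f'(x) = 3*(-x^2 - 2*x + 2)/(x^4 + 4*x^2 + 4)

Solve f'(x) = 0:
  f'(x) = -3*(x^2 + 2*x - 2)/(x^2 + 2)^2; the denominator is positive wherever f is defined, so f'(x) = 0 ⇔ -3*x^2 - 6*x + 6 = 0.
  Factor: -3*x^2 - 6*x + 6 = -3*(x^2 + 2*x - 2); x^2 + 2*x - 2 = 0 has no rational roots; quadratic formula: x = (-2 ± √12)/2.
  ⇒ x = -sqrt(3) - 1 ≈ -2.7321, -1 + sqrt(3) ≈ 0.7321

f''(x) = 6*(x^3 + 3*x^2 - 6*x - 2)/(x^6 + 6*x^4 + 12*x^2 + 8)
Second-derivative test at each critical point:
  f''(-2.7321) = 0.1160 > 0 → local minimum
  f''(0.7321) = -1.6160 < 0 → local maximum

Critical points: x = -sqrt(3) - 1 ≈ -2.7321 (local minimum); x = -1 + sqrt(3) ≈ 0.7321 (local maximum)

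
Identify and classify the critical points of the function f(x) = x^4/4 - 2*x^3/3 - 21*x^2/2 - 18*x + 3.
f'(x) = x^3 - 2*x^2 - 21*x - 18

Solve f'(x) = 0:
  Factor: x^3 - 2*x^2 - 21*x - 18 = (x - 6)*(x + 1)*(x + 3) = 0.
  ⇒ x = -3, -1, 6

f''(x) = 3*x^2 - 4*x - 21
Second-derivative test at each critical point:
  f''(-3) = 18 > 0 → local minimum
  f''(-1) = -14 < 0 → local maximum
  f''(6) = 63 > 0 → local minimum

Critical points: x = -3 (local minimum); x = -1 (local maximum); x = 6 (local minimum)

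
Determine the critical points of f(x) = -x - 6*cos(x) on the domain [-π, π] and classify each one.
f'(x) = 6*sin(x) - 1

Solve f'(x) = 0 on [-π, π]:
  f'(x) = 0 ⇔ sin(x) = 1/6, i.e. x = arcsin(1/6) + 2nπ or x = π − arcsin(1/6) + 2nπ; keep the solutions lying in [-π, π].
  ⇒ x = asin(1/6) ≈ 0.1674, pi - asin(1/6) ≈ 2.9741

f''(x) = 6*cos(x)
Second-derivative test at each critical point:
  f''(0.1674) = 5.9161 > 0 → local minimum
  f''(2.9741) = -5.9161 < 0 → local maximum

Critical points: x = asin(1/6) ≈ 0.1674 (local minimum); x = pi - asin(1/6) ≈ 2.9741 (local maximum)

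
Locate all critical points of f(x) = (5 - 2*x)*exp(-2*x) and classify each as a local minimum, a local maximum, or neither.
f'(x) = 4*(x - 3)*exp(-2*x)

Solve f'(x) = 0:
  f'(x) = (4*x - 12)·exp(-2*x) and exp(-2*x) > 0 for every x, so f'(x) = 0 ⇔ 4*x - 12 = 0.
  Factor: 4*x - 12 = 4*(x - 3) = 0.
  ⇒ x = 3

f''(x) = 4*(7 - 2*x)*exp(-2*x)
Second-derivative test at each critical point:
  f''(3) = 0.0099 > 0 → local minimum

Critical points: x = 3 (local minimum)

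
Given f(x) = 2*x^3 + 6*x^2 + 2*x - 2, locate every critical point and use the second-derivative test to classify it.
f'(x) = 6*x^2 + 12*x + 2

Solve f'(x) = 0:
  Factor: 6*x^2 + 12*x + 2 = 2*(3*x^2 + 6*x + 1); 3*x^2 + 6*x + 1 = 0 has no rational roots; quadratic formula: x = (-6 ± √24)/6.
  ⇒ x = -1 - sqrt(6)/3 ≈ -1.8165, -1 + sqrt(6)/3 ≈ -0.1835

f''(x) = 12*x + 12
Second-derivative test at each critical point:
  f''(-1.8165) = -9.7980 < 0 → local maximum
  f''(-0.1835) = 9.7980 > 0 → local minimum

Critical points: x = -1 - sqrt(6)/3 ≈ -1.8165 (local maximum); x = -1 + sqrt(6)/3 ≈ -0.1835 (local minimum)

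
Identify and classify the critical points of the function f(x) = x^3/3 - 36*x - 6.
f'(x) = x^2 - 36

Solve f'(x) = 0:
  Factor: x^2 - 36 = (x - 6)*(x + 6) = 0.
  ⇒ x = -6, 6

f''(x) = 2*x
Second-derivative test at each critical point:
  f''(-6) = -12 < 0 → local maximum
  f''(6) = 12 > 0 → local minimum

Critical points: x = -6 (local maximum); x = 6 (local minimum)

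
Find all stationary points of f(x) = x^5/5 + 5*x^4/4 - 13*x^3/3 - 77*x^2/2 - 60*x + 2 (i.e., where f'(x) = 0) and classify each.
f'(x) = x^4 + 5*x^3 - 13*x^2 - 77*x - 60

Solve f'(x) = 0:
  Factor: x^4 + 5*x^3 - 13*x^2 - 77*x - 60 = (x - 4)*(x + 1)*(x + 3)*(x + 5) = 0.
  ⇒ x = -5, -3, -1, 4

f''(x) = 4*x^3 + 15*x^2 - 26*x - 77
Second-derivative test at each critical point:
  f''(-5) = -72 < 0 → local maximum
  f''(-3) = 28 > 0 → local minimum
  f''(-1) = -40 < 0 → local maximum
  f''(4) = 315 > 0 → local minimum

Critical points: x = -5 (local maximum); x = -3 (local minimum); x = -1 (local maximum); x = 4 (local minimum)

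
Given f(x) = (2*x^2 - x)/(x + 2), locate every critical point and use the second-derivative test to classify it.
f'(x) = 2*(x^2 + 4*x - 1)/(x^2 + 4*x + 4)

Solve f'(x) = 0:
  f'(x) = 2*(x^2 + 4*x - 1)/(x + 2)^2; the denominator is positive wherever f is defined, so f'(x) = 0 ⇔ 2*x^2 + 8*x - 2 = 0.
  Factor: 2*x^2 + 8*x - 2 = 2*(x^2 + 4*x - 1); x^2 + 4*x - 1 = 0 has no rational roots; quadratic formula: x = (-4 ± √20)/2.
  ⇒ x = -sqrt(5) - 2 ≈ -4.2361, -2 + sqrt(5) ≈ 0.2361

f''(x) = 20/(x^3 + 6*x^2 + 12*x + 8)
Second-derivative test at each critical point:
  f''(-4.2361) = -1.7889 < 0 → local maximum
  f''(0.2361) = 1.7889 > 0 → local minimum

Critical points: x = -sqrt(5) - 2 ≈ -4.2361 (local maximum); x = -2 + sqrt(5) ≈ 0.2361 (local minimum)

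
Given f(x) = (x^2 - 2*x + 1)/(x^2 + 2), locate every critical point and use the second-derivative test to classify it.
f'(x) = 2*(x^2 + x - 2)/(x^4 + 4*x^2 + 4)

Solve f'(x) = 0:
  f'(x) = 2*(x - 1)*(x + 2)/(x^2 + 2)^2; the denominator is positive wherever f is defined, so f'(x) = 0 ⇔ 2*x^2 + 2*x - 4 = 0.
  Factor: 2*x^2 + 2*x - 4 = 2*(x - 1)*(x + 2) = 0.
  ⇒ x = -2, 1

f''(x) = 2*(-2*x^3 - 3*x^2 + 12*x + 2)/(x^6 + 6*x^4 + 12*x^2 + 8)
Second-derivative test at each critical point:
  f''(-2) = -1/6 < 0 → local maximum
  f''(1) = 2/3 > 0 → local minimum

Critical points: x = -2 (local maximum); x = 1 (local minimum)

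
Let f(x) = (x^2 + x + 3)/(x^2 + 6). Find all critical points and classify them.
f'(x) = (-x^2 + 6*x + 6)/(x^4 + 12*x^2 + 36)

Solve f'(x) = 0:
  f'(x) = -(x^2 - 6*x - 6)/(x^2 + 6)^2; the denominator is positive wherever f is defined, so f'(x) = 0 ⇔ -x^2 + 6*x + 6 = 0.
  x^2 - 6*x - 6 = 0 has no rational roots; quadratic formula: x = (6 ± √60)/2.
  ⇒ x = 3 - sqrt(15) ≈ -0.8730, 3 + sqrt(15) ≈ 6.8730

f''(x) = 2*(x^3 - 9*x^2 - 18*x + 18)/(x^6 + 18*x^4 + 108*x^2 + 216)
Second-derivative test at each critical point:
  f''(-0.8730) = 0.1694 > 0 → local minimum
  f''(6.8730) = -0.0027 < 0 → local maximum

Critical points: x = 3 - sqrt(15) ≈ -0.8730 (local minimum); x = 3 + sqrt(15) ≈ 6.8730 (local maximum)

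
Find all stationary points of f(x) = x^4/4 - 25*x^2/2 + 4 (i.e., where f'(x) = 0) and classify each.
f'(x) = x*(x^2 - 25)

Solve f'(x) = 0:
  Factor: x^3 - 25*x = x*(x - 5)*(x + 5) = 0.
  ⇒ x = -5, 0, 5

f''(x) = 3*x^2 - 25
Second-derivative test at each critical point:
  f''(-5) = 50 > 0 → local minimum
  f''(0) = -25 < 0 → local maximum
  f''(5) = 50 > 0 → local minimum

Critical points: x = -5 (local minimum); x = 0 (local maximum); x = 5 (local minimum)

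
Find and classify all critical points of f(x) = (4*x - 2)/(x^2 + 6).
f'(x) = 4*(-x^2 + x + 6)/(x^4 + 12*x^2 + 36)

Solve f'(x) = 0:
  f'(x) = -4*(x - 3)*(x + 2)/(x^2 + 6)^2; the denominator is positive wherever f is defined, so f'(x) = 0 ⇔ -4*x^2 + 4*x + 24 = 0.
  Factor: -4*x^2 + 4*x + 24 = -4*(x - 3)*(x + 2) = 0.
  ⇒ x = -2, 3

f''(x) = 4*(4*x^2*(2*x - 1) + (1 - 6*x)*(x^2 + 6))/(x^2 + 6)^3
Second-derivative test at each critical point:
  f''(-2) = 1/5 > 0 → local minimum
  f''(3) = -4/45 < 0 → local maximum

Critical points: x = -2 (local minimum); x = 3 (local maximum)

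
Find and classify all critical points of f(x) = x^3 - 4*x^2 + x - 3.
f'(x) = 3*x^2 - 8*x + 1

Solve f'(x) = 0:
  3*x^2 - 8*x + 1 = 0 has no rational roots; quadratic formula: x = (8 ± √52)/6.
  ⇒ x = 4/3 - sqrt(13)/3 ≈ 0.1315, sqrt(13)/3 + 4/3 ≈ 2.5352

f''(x) = 6*x - 8
Second-derivative test at each critical point:
  f''(0.1315) = -7.2111 < 0 → local maximum
  f''(2.5352) = 7.2111 > 0 → local minimum

Critical points: x = 4/3 - sqrt(13)/3 ≈ 0.1315 (local maximum); x = sqrt(13)/3 + 4/3 ≈ 2.5352 (local minimum)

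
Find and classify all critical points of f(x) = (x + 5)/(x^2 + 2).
f'(x) = (x^2 - 2*x*(x + 5) + 2)/(x^2 + 2)^2

Solve f'(x) = 0:
  f'(x) = -(x^2 + 10*x - 2)/(x^2 + 2)^2; the denominator is positive wherever f is defined, so f'(x) = 0 ⇔ -x^2 - 10*x + 2 = 0.
  x^2 + 10*x - 2 = 0 has no rational roots; quadratic formula: x = (-10 ± √108)/2.
  ⇒ x = -3*sqrt(3) - 5 ≈ -10.1962, -5 + 3*sqrt(3) ≈ 0.1962

f''(x) = 2*(4*x^2*(x + 5) - (3*x + 5)*(x^2 + 2))/(x^2 + 2)^3
Second-derivative test at each critical point:
  f''(-10.1962) = 0.0009 > 0 → local minimum
  f''(0.1962) = -2.5009 < 0 → local maximum

Critical points: x = -3*sqrt(3) - 5 ≈ -10.1962 (local minimum); x = -5 + 3*sqrt(3) ≈ 0.1962 (local maximum)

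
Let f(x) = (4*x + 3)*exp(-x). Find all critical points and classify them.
f'(x) = (1 - 4*x)*exp(-x)

Solve f'(x) = 0:
  f'(x) = (1 - 4*x)·exp(-x) and exp(-x) > 0 for every x, so f'(x) = 0 ⇔ 1 - 4*x = 0.
  1 - 4*x = 0.
  ⇒ x = 1/4

f''(x) = (4*x - 5)*exp(-x)
Second-derivative test at each critical point:
  f''(1/4) = -3.1152 < 0 → local maximum

Critical points: x = 1/4 (local maximum)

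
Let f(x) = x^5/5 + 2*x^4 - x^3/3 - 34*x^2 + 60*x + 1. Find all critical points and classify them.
f'(x) = x^4 + 8*x^3 - x^2 - 68*x + 60

Solve f'(x) = 0:
  Factor: x^4 + 8*x^3 - x^2 - 68*x + 60 = (x - 2)*(x - 1)*(x + 5)*(x + 6) = 0.
  ⇒ x = -6, -5, 1, 2

f''(x) = 4*x^3 + 24*x^2 - 2*x - 68
Second-derivative test at each critical point:
  f''(-6) = -56 < 0 → local maximum
  f''(-5) = 42 > 0 → local minimum
  f''(1) = -42 < 0 → local maximum
  f''(2) = 56 > 0 → local minimum

Critical points: x = -6 (local maximum); x = -5 (local minimum); x = 1 (local maximum); x = 2 (local minimum)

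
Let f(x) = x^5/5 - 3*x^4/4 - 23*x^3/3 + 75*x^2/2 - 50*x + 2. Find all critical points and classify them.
f'(x) = x^4 - 3*x^3 - 23*x^2 + 75*x - 50

Solve f'(x) = 0:
  Factor: x^4 - 3*x^3 - 23*x^2 + 75*x - 50 = (x - 5)*(x - 2)*(x - 1)*(x + 5) = 0.
  ⇒ x = -5, 1, 2, 5

f''(x) = 4*x^3 - 9*x^2 - 46*x + 75
Second-derivative test at each critical point:
  f''(-5) = -420 < 0 → local maximum
  f''(1) = 24 > 0 → local minimum
  f''(2) = -21 < 0 → local maximum
  f''(5) = 120 > 0 → local minimum

Critical points: x = -5 (local maximum); x = 1 (local minimum); x = 2 (local maximum); x = 5 (local minimum)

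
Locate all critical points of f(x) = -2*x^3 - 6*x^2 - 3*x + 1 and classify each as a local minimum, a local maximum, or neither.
f'(x) = -6*x^2 - 12*x - 3

Solve f'(x) = 0:
  Factor: -6*x^2 - 12*x - 3 = -3*(2*x^2 + 4*x + 1); 2*x^2 + 4*x + 1 = 0 has no rational roots; quadratic formula: x = (-4 ± √8)/4.
  ⇒ x = -1 - sqrt(2)/2 ≈ -1.7071, -1 + sqrt(2)/2 ≈ -0.2929

f''(x) = -12*x - 12
Second-derivative test at each critical point:
  f''(-1.7071) = 8.4853 > 0 → local minimum
  f''(-0.2929) = -8.4853 < 0 → local maximum

Critical points: x = -1 - sqrt(2)/2 ≈ -1.7071 (local minimum); x = -1 + sqrt(2)/2 ≈ -0.2929 (local maximum)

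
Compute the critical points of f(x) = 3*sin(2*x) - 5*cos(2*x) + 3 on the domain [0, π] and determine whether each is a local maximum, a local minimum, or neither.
f'(x) = 10*sin(2*x) + 6*cos(2*x)

Solve f'(x) = 0 on [0, π]:
  f'(x) = 0 ⇔ 3*cos(2*x) = -5*sin(2*x) ⇔ tan(2*x) = -3/5, i.e. 2*x = arctan(-3/5) + nπ; keep the solutions lying in [0, π].
  ⇒ x = -atan(3/5)/2 + pi/2 ≈ 1.3006, pi - atan(3/5)/2 ≈ 2.8714

f''(x) = -12*sin(2*x) + 20*cos(2*x)
Second-derivative test at each critical point:
  f''(1.3006) = -23.3238 < 0 → local maximum
  f''(2.8714) = 23.3238 > 0 → local minimum

Critical points: x = -atan(3/5)/2 + pi/2 ≈ 1.3006 (local maximum); x = pi - atan(3/5)/2 ≈ 2.8714 (local minimum)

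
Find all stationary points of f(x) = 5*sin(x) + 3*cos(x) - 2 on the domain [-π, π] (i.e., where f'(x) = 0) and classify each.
f'(x) = -3*sin(x) + 5*cos(x)

Solve f'(x) = 0 on [-π, π]:
  f'(x) = 0 ⇔ 5*cos(x) = 3*sin(x) ⇔ tan(x) = 5/3, i.e. x = arctan(5/3) + nπ; keep the solutions lying in [-π, π].
  ⇒ x = -pi + atan(5/3) ≈ -2.1112, atan(5/3) ≈ 1.0304

f''(x) = -5*sin(x) - 3*cos(x)
Second-derivative test at each critical point:
  f''(-2.1112) = 5.8310 > 0 → local minimum
  f''(1.0304) = -5.8310 < 0 → local maximum

Critical points: x = -pi + atan(5/3) ≈ -2.1112 (local minimum); x = atan(5/3) ≈ 1.0304 (local maximum)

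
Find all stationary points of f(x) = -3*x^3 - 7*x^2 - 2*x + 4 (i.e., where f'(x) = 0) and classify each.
f'(x) = -9*x^2 - 14*x - 2

Solve f'(x) = 0:
  9*x^2 + 14*x + 2 = 0 has no rational roots; quadratic formula: x = (-14 ± √124)/18.
  ⇒ x = -7/9 - sqrt(31)/9 ≈ -1.3964, -7/9 + sqrt(31)/9 ≈ -0.1591

f''(x) = -18*x - 14
Second-derivative test at each critical point:
  f''(-1.3964) = 11.1355 > 0 → local minimum
  f''(-0.1591) = -11.1355 < 0 → local maximum

Critical points: x = -7/9 - sqrt(31)/9 ≈ -1.3964 (local minimum); x = -7/9 + sqrt(31)/9 ≈ -0.1591 (local maximum)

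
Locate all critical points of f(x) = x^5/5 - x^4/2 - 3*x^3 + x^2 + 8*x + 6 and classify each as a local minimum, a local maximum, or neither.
f'(x) = x^4 - 2*x^3 - 9*x^2 + 2*x + 8

Solve f'(x) = 0:
  Factor: x^4 - 2*x^3 - 9*x^2 + 2*x + 8 = (x - 4)*(x - 1)*(x + 1)*(x + 2) = 0.
  ⇒ x = -2, -1, 1, 4

f''(x) = 4*x^3 - 6*x^2 - 18*x + 2
Second-derivative test at each critical point:
  f''(-2) = -18 < 0 → local maximum
  f''(-1) = 10 > 0 → local minimum
  f''(1) = -18 < 0 → local maximum
  f''(4) = 90 > 0 → local minimum

Critical points: x = -2 (local maximum); x = -1 (local minimum); x = 1 (local maximum); x = 4 (local minimum)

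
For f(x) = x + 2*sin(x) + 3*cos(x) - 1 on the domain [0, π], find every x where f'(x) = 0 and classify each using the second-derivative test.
f'(x) = -3*sin(x) + 2*cos(x) + 1

Solve f'(x) = 0 on [0, π]:
  f'(x) = 0 ⇔ -3*sin(x) + 2*cos(x) = -1. Write the left side as R·cos(x + φ) with R = √(2² + 3²) = sqrt(13), cos φ = 2*sqrt(13)/13, sin φ = 3*sqrt(13)/13; then cos(x + φ) = -sqrt(13)/13. Solve for x and keep the solutions lying in [0, π].
  ⇒ x = atan((3 + 4*sqrt(3))/(-2 + 6*sqrt(3))) ≈ 0.8690

f''(x) = -2*sin(x) - 3*cos(x)
Second-derivative test at each critical point:
  f''(0.8690) = -3.4641 < 0 → local maximum

Critical points: x = atan((3 + 4*sqrt(3))/(-2 + 6*sqrt(3))) ≈ 0.8690 (local maximum)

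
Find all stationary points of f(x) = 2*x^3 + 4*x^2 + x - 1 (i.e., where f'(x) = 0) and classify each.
f'(x) = 6*x^2 + 8*x + 1

Solve f'(x) = 0:
  6*x^2 + 8*x + 1 = 0 has no rational roots; quadratic formula: x = (-8 ± √40)/12.
  ⇒ x = -2/3 - sqrt(10)/6 ≈ -1.1937, -2/3 + sqrt(10)/6 ≈ -0.1396

f''(x) = 12*x + 8
Second-derivative test at each critical point:
  f''(-1.1937) = -6.3246 < 0 → local maximum
  f''(-0.1396) = 6.3246 > 0 → local minimum

Critical points: x = -2/3 - sqrt(10)/6 ≈ -1.1937 (local maximum); x = -2/3 + sqrt(10)/6 ≈ -0.1396 (local minimum)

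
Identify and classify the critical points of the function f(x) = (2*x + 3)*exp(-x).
f'(x) = (-2*x - 1)*exp(-x)

Solve f'(x) = 0:
  f'(x) = (-2*x - 1)·exp(-x) and exp(-x) > 0 for every x, so f'(x) = 0 ⇔ -2*x - 1 = 0.
  -2*x - 1 = 0.
  ⇒ x = -1/2

f''(x) = (2*x - 1)*exp(-x)
Second-derivative test at each critical point:
  f''(-1/2) = -3.2974 < 0 → local maximum

Critical points: x = -1/2 (local maximum)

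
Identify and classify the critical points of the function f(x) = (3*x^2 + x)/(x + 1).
f'(x) = (3*x^2 + 6*x + 1)/(x^2 + 2*x + 1)

Solve f'(x) = 0:
  f'(x) = (3*x^2 + 6*x + 1)/(x + 1)^2; the denominator is positive wherever f is defined, so f'(x) = 0 ⇔ 3*x^2 + 6*x + 1 = 0.
  3*x^2 + 6*x + 1 = 0 has no rational roots; quadratic formula: x = (-6 ± √24)/6.
  ⇒ x = -1 - sqrt(6)/3 ≈ -1.8165, -1 + sqrt(6)/3 ≈ -0.1835

f''(x) = 4/(x^3 + 3*x^2 + 3*x + 1)
Second-derivative test at each critical point:
  f''(-1.8165) = -7.3485 < 0 → local maximum
  f''(-0.1835) = 7.3485 > 0 → local minimum

Critical points: x = -1 - sqrt(6)/3 ≈ -1.8165 (local maximum); x = -1 + sqrt(6)/3 ≈ -0.1835 (local minimum)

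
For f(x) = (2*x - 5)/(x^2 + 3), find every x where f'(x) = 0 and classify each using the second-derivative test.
f'(x) = 2*(-x^2 + 5*x + 3)/(x^4 + 6*x^2 + 9)

Solve f'(x) = 0:
  f'(x) = -2*(x^2 - 5*x - 3)/(x^2 + 3)^2; the denominator is positive wherever f is defined, so f'(x) = 0 ⇔ -2*x^2 + 10*x + 6 = 0.
  Factor: -2*x^2 + 10*x + 6 = -2*(x^2 - 5*x - 3); x^2 - 5*x - 3 = 0 has no rational roots; quadratic formula: x = (5 ± √37)/2.
  ⇒ x = 5/2 - sqrt(37)/2 ≈ -0.5414, 5/2 + sqrt(37)/2 ≈ 5.5414

f''(x) = 2*(4*x^2*(2*x - 5) + (5 - 6*x)*(x^2 + 3))/(x^2 + 3)^3
Second-derivative test at each critical point:
  f''(-0.5414) = 1.1218 > 0 → local minimum
  f''(5.5414) = -0.0107 < 0 → local maximum

Critical points: x = 5/2 - sqrt(37)/2 ≈ -0.5414 (local minimum); x = 5/2 + sqrt(37)/2 ≈ 5.5414 (local maximum)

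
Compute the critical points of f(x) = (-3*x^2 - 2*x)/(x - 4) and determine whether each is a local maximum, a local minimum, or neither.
f'(x) = (-3*x^2 + 24*x + 8)/(x^2 - 8*x + 16)

Solve f'(x) = 0:
  f'(x) = -(3*x^2 - 24*x - 8)/(x - 4)^2; the denominator is positive wherever f is defined, so f'(x) = 0 ⇔ -3*x^2 + 24*x + 8 = 0.
  3*x^2 - 24*x - 8 = 0 has no rational roots; quadratic formula: x = (24 ± √672)/6.
  ⇒ x = 4 - 2*sqrt(42)/3 ≈ -0.3205, 4 + 2*sqrt(42)/3 ≈ 8.3205

f''(x) = -112/(x^3 - 12*x^2 + 48*x - 64)
Second-derivative test at each critical point:
  f''(-0.3205) = 1.3887 > 0 → local minimum
  f''(8.3205) = -1.3887 < 0 → local maximum

Critical points: x = 4 - 2*sqrt(42)/3 ≈ -0.3205 (local minimum); x = 4 + 2*sqrt(42)/3 ≈ 8.3205 (local maximum)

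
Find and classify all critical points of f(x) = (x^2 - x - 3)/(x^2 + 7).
f'(x) = (x^2 + 20*x - 7)/(x^4 + 14*x^2 + 49)

Solve f'(x) = 0:
  f'(x) = (x^2 + 20*x - 7)/(x^2 + 7)^2; the denominator is positive wherever f is defined, so f'(x) = 0 ⇔ x^2 + 20*x - 7 = 0.
  x^2 + 20*x - 7 = 0 has no rational roots; quadratic formula: x = (-20 ± √428)/2.
  ⇒ x = -sqrt(107) - 10 ≈ -20.3441, -10 + sqrt(107) ≈ 0.3441

f''(x) = 2*(-x^3 - 30*x^2 + 21*x + 70)/(x^6 + 21*x^4 + 147*x^2 + 343)
Second-derivative test at each critical point:
  f''(-20.3441) = -1.168e-04 < 0 → local maximum
  f''(0.3441) = 0.4083 > 0 → local minimum

Critical points: x = -sqrt(107) - 10 ≈ -20.3441 (local maximum); x = -10 + sqrt(107) ≈ 0.3441 (local minimum)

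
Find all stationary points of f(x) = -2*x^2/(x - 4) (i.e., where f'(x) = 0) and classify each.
f'(x) = 2*x*(8 - x)/(x - 4)^2

Solve f'(x) = 0:
  f'(x) = -2*x*(x - 8)/(x - 4)^2; the denominator is positive wherever f is defined, so f'(x) = 0 ⇔ -2*x^2 + 16*x = 0.
  Factor: -2*x^2 + 16*x = -2*x*(x - 8) = 0.
  ⇒ x = 0, 8

f''(x) = -64/(x^3 - 12*x^2 + 48*x - 64)
Second-derivative test at each critical point:
  f''(0) = 1 > 0 → local minimum
  f''(8) = -1 < 0 → local maximum

Critical points: x = 0 (local minimum); x = 8 (local maximum)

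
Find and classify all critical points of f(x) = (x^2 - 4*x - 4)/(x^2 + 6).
f'(x) = 4*(x^2 + 5*x - 6)/(x^4 + 12*x^2 + 36)

Solve f'(x) = 0:
  f'(x) = 4*(x - 1)*(x + 6)/(x^2 + 6)^2; the denominator is positive wherever f is defined, so f'(x) = 0 ⇔ 4*x^2 + 20*x - 24 = 0.
  Factor: 4*x^2 + 20*x - 24 = 4*(x - 1)*(x + 6) = 0.
  ⇒ x = -6, 1

f''(x) = 4*(-2*x^3 - 15*x^2 + 36*x + 30)/(x^6 + 18*x^4 + 108*x^2 + 216)
Second-derivative test at each critical point:
  f''(-6) = -1/63 < 0 → local maximum
  f''(1) = 4/7 > 0 → local minimum

Critical points: x = -6 (local maximum); x = 1 (local minimum)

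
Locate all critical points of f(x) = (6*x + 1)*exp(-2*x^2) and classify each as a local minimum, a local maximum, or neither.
f'(x) = 2*(-2*x*(6*x + 1) + 3)*exp(-2*x^2)

Solve f'(x) = 0:
  f'(x) = (-24*x^2 - 4*x + 6)·exp(-2*x^2) and exp(-2*x^2) > 0 for every x, so f'(x) = 0 ⇔ -24*x^2 - 4*x + 6 = 0.
  Factor: -24*x^2 - 4*x + 6 = -2*(12*x^2 + 2*x - 3); 12*x^2 + 2*x - 3 = 0 has no rational roots; quadratic formula: x = (-2 ± √148)/24.
  ⇒ x = -sqrt(37)/12 - 1/12 ≈ -0.5902, -1/12 + sqrt(37)/12 ≈ 0.4236

f''(x) = 4*(4*x^2*(6*x + 1) - 18*x - 1)*exp(-2*x^2)
Second-derivative test at each critical point:
  f''(-0.5902) = 12.1219 > 0 → local minimum
  f''(0.4236) = -16.9954 < 0 → local maximum

Critical points: x = -sqrt(37)/12 - 1/12 ≈ -0.5902 (local minimum); x = -1/12 + sqrt(37)/12 ≈ 0.4236 (local maximum)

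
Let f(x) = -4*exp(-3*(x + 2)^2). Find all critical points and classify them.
f'(x) = 24*(x + 2)*exp(-3*(x + 2)^2)

Solve f'(x) = 0:
  f'(x) = (24*x + 48)·exp(-3*(x + 2)^2) and exp(-3*(x + 2)^2) > 0 for every x, so f'(x) = 0 ⇔ 24*x + 48 = 0.
  Factor: 24*x + 48 = 24*(x + 2) = 0.
  ⇒ x = -2

f''(x) = 24*(1 - 6*(x + 2)^2)*exp(-3*(x + 2)^2)
Second-derivative test at each critical point:
  f''(-2) = 24 > 0 → local minimum

Critical points: x = -2 (local minimum)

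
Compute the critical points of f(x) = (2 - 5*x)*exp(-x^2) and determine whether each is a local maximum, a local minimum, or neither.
f'(x) = (2*x*(5*x - 2) - 5)*exp(-x^2)

Solve f'(x) = 0:
  f'(x) = (10*x^2 - 4*x - 5)·exp(-x^2) and exp(-x^2) > 0 for every x, so f'(x) = 0 ⇔ 10*x^2 - 4*x - 5 = 0.
  10*x^2 - 4*x - 5 = 0 has no rational roots; quadratic formula: x = (4 ± √216)/20.
  ⇒ x = 1/5 - 3*sqrt(6)/10 ≈ -0.5348, 1/5 + 3*sqrt(6)/10 ≈ 0.9348

f''(x) = 2*(2*x^2*(2 - 5*x) + 15*x - 2)*exp(-x^2)
Second-derivative test at each critical point:
  f''(-0.5348) = -11.0406 < 0 → local maximum
  f''(0.9348) = 6.1331 > 0 → local minimum

Critical points: x = 1/5 - 3*sqrt(6)/10 ≈ -0.5348 (local maximum); x = 1/5 + 3*sqrt(6)/10 ≈ 0.9348 (local minimum)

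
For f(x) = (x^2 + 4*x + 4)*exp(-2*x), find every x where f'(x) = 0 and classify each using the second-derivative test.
f'(x) = 2*(-x^2 - 3*x - 2)*exp(-2*x)

Solve f'(x) = 0:
  f'(x) = (-2*x^2 - 6*x - 4)·exp(-2*x) and exp(-2*x) > 0 for every x, so f'(x) = 0 ⇔ -2*x^2 - 6*x - 4 = 0.
  Factor: -2*x^2 - 6*x - 4 = -2*(x + 1)*(x + 2) = 0.
  ⇒ x = -2, -1

f''(x) = 2*(2*x^2 + 4*x + 1)*exp(-2*x)
Second-derivative test at each critical point:
  f''(-2) = 109.1963 > 0 → local minimum
  f''(-1) = -14.7781 < 0 → local maximum

Critical points: x = -2 (local minimum); x = -1 (local maximum)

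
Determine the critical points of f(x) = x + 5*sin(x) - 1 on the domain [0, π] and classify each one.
f'(x) = 5*cos(x) + 1

Solve f'(x) = 0 on [0, π]:
  f'(x) = 0 ⇔ cos(x) = -1/5, i.e. x = ±arccos(-1/5) + 2nπ; keep the solutions lying in [0, π].
  ⇒ x = acos(-1/5) ≈ 1.7722

f''(x) = -5*sin(x)
Second-derivative test at each critical point:
  f''(1.7722) = -4.8990 < 0 → local maximum

Critical points: x = acos(-1/5) ≈ 1.7722 (local maximum)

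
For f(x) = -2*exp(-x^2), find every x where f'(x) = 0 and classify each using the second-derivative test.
f'(x) = 4*x*exp(-x^2)

Solve f'(x) = 0:
  f'(x) = (4*x)·exp(-x^2) and exp(-x^2) > 0 for every x, so f'(x) = 0 ⇔ 4*x = 0.
  4*x = 0.
  ⇒ x = 0

f''(x) = 4*(1 - 2*x^2)*exp(-x^2)
Second-derivative test at each critical point:
  f''(0) = 4 > 0 → local minimum

Critical points: x = 0 (local minimum)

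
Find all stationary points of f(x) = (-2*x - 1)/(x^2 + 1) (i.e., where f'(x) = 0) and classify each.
f'(x) = 2*(x^2 + x - 1)/(x^4 + 2*x^2 + 1)

Solve f'(x) = 0:
  f'(x) = 2*(x^2 + x - 1)/(x^2 + 1)^2; the denominator is positive wherever f is defined, so f'(x) = 0 ⇔ 2*x^2 + 2*x - 2 = 0.
  Factor: 2*x^2 + 2*x - 2 = 2*(x^2 + x - 1); x^2 + x - 1 = 0 has no rational roots; quadratic formula: x = (-1 ± √5)/2.
  ⇒ x = -sqrt(5)/2 - 1/2 ≈ -1.6180, -1/2 + sqrt(5)/2 ≈ 0.6180

f''(x) = 2*(-4*x^2*(2*x + 1) + (6*x + 1)*(x^2 + 1))/(x^2 + 1)^3
Second-derivative test at each critical point:
  f''(-1.6180) = -0.3416 < 0 → local maximum
  f''(0.6180) = 2.3416 > 0 → local minimum

Critical points: x = -sqrt(5)/2 - 1/2 ≈ -1.6180 (local maximum); x = -1/2 + sqrt(5)/2 ≈ 0.6180 (local minimum)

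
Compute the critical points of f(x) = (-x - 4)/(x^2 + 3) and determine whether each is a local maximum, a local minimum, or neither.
f'(x) = (-x^2 + 2*x*(x + 4) - 3)/(x^2 + 3)^2

Solve f'(x) = 0:
  f'(x) = (x^2 + 8*x - 3)/(x^2 + 3)^2; the denominator is positive wherever f is defined, so f'(x) = 0 ⇔ x^2 + 8*x - 3 = 0.
  x^2 + 8*x - 3 = 0 has no rational roots; quadratic formula: x = (-8 ± √76)/2.
  ⇒ x = -sqrt(19) - 4 ≈ -8.3589, -4 + sqrt(19) ≈ 0.3589

f''(x) = 2*(-4*x^2*(x + 4) + (3*x + 4)*(x^2 + 3))/(x^2 + 3)^3
Second-derivative test at each critical point:
  f''(-8.3589) = -0.0016 < 0 → local maximum
  f''(0.3589) = 0.8905 > 0 → local minimum

Critical points: x = -sqrt(19) - 4 ≈ -8.3589 (local maximum); x = -4 + sqrt(19) ≈ 0.3589 (local minimum)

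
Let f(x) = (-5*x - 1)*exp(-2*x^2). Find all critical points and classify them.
f'(x) = (4*x*(5*x + 1) - 5)*exp(-2*x^2)

Solve f'(x) = 0:
  f'(x) = (20*x^2 + 4*x - 5)·exp(-2*x^2) and exp(-2*x^2) > 0 for every x, so f'(x) = 0 ⇔ 20*x^2 + 4*x - 5 = 0.
  20*x^2 + 4*x - 5 = 0 has no rational roots; quadratic formula: x = (-4 ± √416)/40.
  ⇒ x = -sqrt(26)/10 - 1/10 ≈ -0.6099, -1/10 + sqrt(26)/10 ≈ 0.4099

f''(x) = 4*(-20*x^3 - 4*x^2 + 15*x + 1)*exp(-2*x^2)
Second-derivative test at each critical point:
  f''(-0.6099) = -9.6928 < 0 → local maximum
  f''(0.4099) = 14.5749 > 0 → local minimum

Critical points: x = -sqrt(26)/10 - 1/10 ≈ -0.6099 (local maximum); x = -1/10 + sqrt(26)/10 ≈ 0.4099 (local minimum)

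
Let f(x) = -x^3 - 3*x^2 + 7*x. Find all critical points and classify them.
f'(x) = -3*x^2 - 6*x + 7

Solve f'(x) = 0:
  3*x^2 + 6*x - 7 = 0 has no rational roots; quadratic formula: x = (-6 ± √120)/6.
  ⇒ x = -sqrt(30)/3 - 1 ≈ -2.8257, -1 + sqrt(30)/3 ≈ 0.8257

f''(x) = -6*x - 6
Second-derivative test at each critical point:
  f''(-2.8257) = 10.9545 > 0 → local minimum
  f''(0.8257) = -10.9545 < 0 → local maximum

Critical points: x = -sqrt(30)/3 - 1 ≈ -2.8257 (local minimum); x = -1 + sqrt(30)/3 ≈ 0.8257 (local maximum)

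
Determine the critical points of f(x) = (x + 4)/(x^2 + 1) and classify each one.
f'(x) = (x^2 - 2*x*(x + 4) + 1)/(x^2 + 1)^2

Solve f'(x) = 0:
  f'(x) = -(x^2 + 8*x - 1)/(x^2 + 1)^2; the denominator is positive wherever f is defined, so f'(x) = 0 ⇔ -x^2 - 8*x + 1 = 0.
  x^2 + 8*x - 1 = 0 has no rational roots; quadratic formula: x = (-8 ± √68)/2.
  ⇒ x = -sqrt(17) - 4 ≈ -8.1231, -4 + sqrt(17) ≈ 0.1231

f''(x) = 2*(4*x^2*(x + 4) - (3*x + 4)*(x^2 + 1))/(x^2 + 1)^3
Second-derivative test at each critical point:
  f''(-8.1231) = 0.0018 > 0 → local minimum
  f''(0.1231) = -8.0018 < 0 → local maximum

Critical points: x = -sqrt(17) - 4 ≈ -8.1231 (local minimum); x = -4 + sqrt(17) ≈ 0.1231 (local maximum)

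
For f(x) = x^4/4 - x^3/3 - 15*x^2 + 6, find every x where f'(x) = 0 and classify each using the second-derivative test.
f'(x) = x*(x^2 - x - 30)

Solve f'(x) = 0:
  Factor: x^3 - x^2 - 30*x = x*(x - 6)*(x + 5) = 0.
  ⇒ x = -5, 0, 6

f''(x) = 3*x^2 - 2*x - 30
Second-derivative test at each critical point:
  f''(-5) = 55 > 0 → local minimum
  f''(0) = -30 < 0 → local maximum
  f''(6) = 66 > 0 → local minimum

Critical points: x = -5 (local minimum); x = 0 (local maximum); x = 6 (local minimum)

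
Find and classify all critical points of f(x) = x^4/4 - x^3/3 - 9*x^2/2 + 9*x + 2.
f'(x) = x^3 - x^2 - 9*x + 9

Solve f'(x) = 0:
  Factor: x^3 - x^2 - 9*x + 9 = (x - 3)*(x - 1)*(x + 3) = 0.
  ⇒ x = -3, 1, 3

f''(x) = 3*x^2 - 2*x - 9
Second-derivative test at each critical point:
  f''(-3) = 24 > 0 → local minimum
  f''(1) = -8 < 0 → local maximum
  f''(3) = 12 > 0 → local minimum

Critical points: x = -3 (local minimum); x = 1 (local maximum); x = 3 (local minimum)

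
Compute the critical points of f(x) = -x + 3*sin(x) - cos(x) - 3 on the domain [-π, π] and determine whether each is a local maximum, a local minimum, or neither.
f'(x) = sin(x) + 3*cos(x) - 1

Solve f'(x) = 0 on [-π, π]:
  f'(x) = 0 ⇔ sin(x) + 3*cos(x) = 1. Write the left side as R·cos(x + φ) with R = √(3² + (-1)²) = sqrt(10), cos φ = 3*sqrt(10)/10, sin φ = -sqrt(10)/10; then cos(x + φ) = sqrt(10)/10. Solve for x and keep the solutions lying in [-π, π].
  ⇒ x = -atan(4/3) ≈ -0.9273, pi/2 ≈ 1.5708

f''(x) = -3*sin(x) + cos(x)
Second-derivative test at each critical point:
  f''(-0.9273) = 3 > 0 → local minimum
  f''(1.5708) = -3 < 0 → local maximum

Critical points: x = -atan(4/3) ≈ -0.9273 (local minimum); x = pi/2 ≈ 1.5708 (local maximum)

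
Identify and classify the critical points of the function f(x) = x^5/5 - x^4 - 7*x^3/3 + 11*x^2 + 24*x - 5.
f'(x) = x^4 - 4*x^3 - 7*x^2 + 22*x + 24

Solve f'(x) = 0:
  Factor: x^4 - 4*x^3 - 7*x^2 + 22*x + 24 = (x - 4)*(x - 3)*(x + 1)*(x + 2) = 0.
  ⇒ x = -2, -1, 3, 4

f''(x) = 4*x^3 - 12*x^2 - 14*x + 22
Second-derivative test at each critical point:
  f''(-2) = -30 < 0 → local maximum
  f''(-1) = 20 > 0 → local minimum
  f''(3) = -20 < 0 → local maximum
  f''(4) = 30 > 0 → local minimum

Critical points: x = -2 (local maximum); x = -1 (local minimum); x = 3 (local maximum); x = 4 (local minimum)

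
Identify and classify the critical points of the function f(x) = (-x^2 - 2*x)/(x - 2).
f'(x) = (-x^2 + 4*x + 4)/(x^2 - 4*x + 4)

Solve f'(x) = 0:
  f'(x) = -(x^2 - 4*x - 4)/(x - 2)^2; the denominator is positive wherever f is defined, so f'(x) = 0 ⇔ -x^2 + 4*x + 4 = 0.
  x^2 - 4*x - 4 = 0 has no rational roots; quadratic formula: x = (4 ± √32)/2.
  ⇒ x = 2 - 2*sqrt(2) ≈ -0.8284, 2 + 2*sqrt(2) ≈ 4.8284

f''(x) = -16/(x^3 - 6*x^2 + 12*x - 8)
Second-derivative test at each critical point:
  f''(-0.8284) = 0.7071 > 0 → local minimum
  f''(4.8284) = -0.7071 < 0 → local maximum

Critical points: x = 2 - 2*sqrt(2) ≈ -0.8284 (local minimum); x = 2 + 2*sqrt(2) ≈ 4.8284 (local maximum)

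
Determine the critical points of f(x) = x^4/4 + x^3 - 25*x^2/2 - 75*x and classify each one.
f'(x) = x^3 + 3*x^2 - 25*x - 75

Solve f'(x) = 0:
  Factor: x^3 + 3*x^2 - 25*x - 75 = (x - 5)*(x + 3)*(x + 5) = 0.
  ⇒ x = -5, -3, 5

f''(x) = 3*x^2 + 6*x - 25
Second-derivative test at each critical point:
  f''(-5) = 20 > 0 → local minimum
  f''(-3) = -16 < 0 → local maximum
  f''(5) = 80 > 0 → local minimum

Critical points: x = -5 (local minimum); x = -3 (local maximum); x = 5 (local minimum)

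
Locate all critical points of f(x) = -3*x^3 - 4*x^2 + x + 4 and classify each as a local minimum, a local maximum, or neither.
f'(x) = -9*x^2 - 8*x + 1

Solve f'(x) = 0:
  Factor: -9*x^2 - 8*x + 1 = -(x + 1)*(9*x - 1) = 0.
  ⇒ x = -1, 1/9

f''(x) = -18*x - 8
Second-derivative test at each critical point:
  f''(-1) = 10 > 0 → local minimum
  f''(1/9) = -10 < 0 → local maximum

Critical points: x = -1 (local minimum); x = 1/9 (local maximum)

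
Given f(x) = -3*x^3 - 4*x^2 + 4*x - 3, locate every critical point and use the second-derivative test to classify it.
f'(x) = -9*x^2 - 8*x + 4

Solve f'(x) = 0:
  9*x^2 + 8*x - 4 = 0 has no rational roots; quadratic formula: x = (-8 ± √208)/18.
  ⇒ x = -2*sqrt(13)/9 - 4/9 ≈ -1.2457, -4/9 + 2*sqrt(13)/9 ≈ 0.3568

f''(x) = -18*x - 8
Second-derivative test at each critical point:
  f''(-1.2457) = 14.4222 > 0 → local minimum
  f''(0.3568) = -14.4222 < 0 → local maximum

Critical points: x = -2*sqrt(13)/9 - 4/9 ≈ -1.2457 (local minimum); x = -4/9 + 2*sqrt(13)/9 ≈ 0.3568 (local maximum)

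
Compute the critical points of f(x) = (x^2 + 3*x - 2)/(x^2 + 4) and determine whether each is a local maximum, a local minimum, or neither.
f'(x) = 3*(-x^2 + 4*x + 4)/(x^4 + 8*x^2 + 16)

Solve f'(x) = 0:
  f'(x) = -3*(x^2 - 4*x - 4)/(x^2 + 4)^2; the denominator is positive wherever f is defined, so f'(x) = 0 ⇔ -3*x^2 + 12*x + 12 = 0.
  Factor: -3*x^2 + 12*x + 12 = -3*(x^2 - 4*x - 4); x^2 - 4*x - 4 = 0 has no rational roots; quadratic formula: x = (4 ± √32)/2.
  ⇒ x = 2 - 2*sqrt(2) ≈ -0.8284, 2 + 2*sqrt(2) ≈ 4.8284

f''(x) = 6*(x^3 - 6*x^2 - 12*x + 8)/(x^6 + 12*x^4 + 48*x^2 + 64)
Second-derivative test at each critical point:
  f''(-0.8284) = 0.7727 > 0 → local minimum
  f''(4.8284) = -0.0227 < 0 → local maximum

Critical points: x = 2 - 2*sqrt(2) ≈ -0.8284 (local minimum); x = 2 + 2*sqrt(2) ≈ 4.8284 (local maximum)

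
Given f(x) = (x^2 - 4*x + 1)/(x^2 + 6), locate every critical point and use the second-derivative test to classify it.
f'(x) = 2*(2*x^2 + 5*x - 12)/(x^4 + 12*x^2 + 36)

Solve f'(x) = 0:
  f'(x) = 2*(x + 4)*(2*x - 3)/(x^2 + 6)^2; the denominator is positive wherever f is defined, so f'(x) = 0 ⇔ 4*x^2 + 10*x - 24 = 0.
  Factor: 4*x^2 + 10*x - 24 = 2*(x + 4)*(2*x - 3) = 0.
  ⇒ x = -4, 3/2

f''(x) = 2*(-4*x^3 - 15*x^2 + 72*x + 30)/(x^6 + 18*x^4 + 108*x^2 + 216)
Second-derivative test at each critical point:
  f''(-4) = -1/22 < 0 → local maximum
  f''(3/2) = 32/99 > 0 → local minimum

Critical points: x = -4 (local maximum); x = 3/2 (local minimum)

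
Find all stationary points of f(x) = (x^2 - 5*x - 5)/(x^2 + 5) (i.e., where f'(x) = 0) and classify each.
f'(x) = 5*(x^2 + 4*x - 5)/(x^4 + 10*x^2 + 25)

Solve f'(x) = 0:
  f'(x) = 5*(x - 1)*(x + 5)/(x^2 + 5)^2; the denominator is positive wherever f is defined, so f'(x) = 0 ⇔ 5*x^2 + 20*x - 25 = 0.
  Factor: 5*x^2 + 20*x - 25 = 5*(x - 1)*(x + 5) = 0.
  ⇒ x = -5, 1

f''(x) = 10*(-x^3 - 6*x^2 + 15*x + 10)/(x^6 + 15*x^4 + 75*x^2 + 125)
Second-derivative test at each critical point:
  f''(-5) = -1/30 < 0 → local maximum
  f''(1) = 5/6 > 0 → local minimum

Critical points: x = -5 (local maximum); x = 1 (local minimum)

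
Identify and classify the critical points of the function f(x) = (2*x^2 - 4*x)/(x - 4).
f'(x) = 2*(x^2 - 8*x + 8)/(x^2 - 8*x + 16)

Solve f'(x) = 0:
  f'(x) = 2*(x^2 - 8*x + 8)/(x - 4)^2; the denominator is positive wherever f is defined, so f'(x) = 0 ⇔ 2*x^2 - 16*x + 16 = 0.
  Factor: 2*x^2 - 16*x + 16 = 2*(x^2 - 8*x + 8); x^2 - 8*x + 8 = 0 has no rational roots; quadratic formula: x = (8 ± √32)/2.
  ⇒ x = 4 - 2*sqrt(2) ≈ 1.1716, 2*sqrt(2) + 4 ≈ 6.8284

f''(x) = 32/(x^3 - 12*x^2 + 48*x - 64)
Second-derivative test at each critical point:
  f''(1.1716) = -1.4142 < 0 → local maximum
  f''(6.8284) = 1.4142 > 0 → local minimum

Critical points: x = 4 - 2*sqrt(2) ≈ 1.1716 (local maximum); x = 2*sqrt(2) + 4 ≈ 6.8284 (local minimum)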